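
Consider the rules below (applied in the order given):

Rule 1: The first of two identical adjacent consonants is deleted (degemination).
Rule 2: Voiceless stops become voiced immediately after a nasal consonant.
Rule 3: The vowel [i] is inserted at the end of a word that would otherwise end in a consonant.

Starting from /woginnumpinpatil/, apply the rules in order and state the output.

Rule 1 (degemination): /nn/ is a geminate; the first /n/ deletes. /woginnumpinpatil/ → woginumpinpatil.
Rule 2 (post-nasal voicing): /p/ is a voiceless stop immediately after the nasal /m/, so it voices to [b]. /p/ is a voiceless stop immediately after the nasal /n/, so it voices to [b]. /woginumpinpatil/ → woginumbinbatil.
Rule 3 (final i-epenthesis): the form ends in the consonant /l/, so [i] is inserted word-finally. /woginumbinbatil/ → woginumbinbatili.

woginumbinbatili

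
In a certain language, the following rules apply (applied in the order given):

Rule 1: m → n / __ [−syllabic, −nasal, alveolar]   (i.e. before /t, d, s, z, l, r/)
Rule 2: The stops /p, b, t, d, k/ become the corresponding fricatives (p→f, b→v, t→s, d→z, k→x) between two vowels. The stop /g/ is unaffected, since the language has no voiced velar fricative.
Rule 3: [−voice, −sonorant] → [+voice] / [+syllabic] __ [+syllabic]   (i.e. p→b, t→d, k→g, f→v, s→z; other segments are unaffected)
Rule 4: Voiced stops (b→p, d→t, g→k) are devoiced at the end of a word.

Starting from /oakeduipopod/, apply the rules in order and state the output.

Rule 1 (nasal place assimilation): no segment meets the environment; /oakeduipopod/ is unchanged.
Rule 2 (intervocalic spirantization): /k/ is a stop between vowels /a/ and /e/, so it spirantizes to the fricative [x]. /d/ is a stop between vowels /e/ and /u/, so it spirantizes to the fricative [z]. /p/ is a stop between vowels /i/ and /o/, so it spirantizes to the fricative [f]. /p/ is a stop between vowels /o/ and /o/, so it spirantizes to the fricative [f]. /oakeduipopod/ → oaxezuifofod.
Rule 3 (intervocalic voicing): /f/ is a voiceless obstruent between vowels /i/ and /o/, so it voices to [v]. /f/ is a voiceless obstruent between vowels /o/ and /o/, so it voices to [v]. /oaxezuifofod/ → oaxezuivovod.
Rule 4 (final devoicing): /d/ is a voiced stop in word-final position, so it devoices to [t]. /oaxezuivovod/ → oaxezuivovot.

oaxezuivovot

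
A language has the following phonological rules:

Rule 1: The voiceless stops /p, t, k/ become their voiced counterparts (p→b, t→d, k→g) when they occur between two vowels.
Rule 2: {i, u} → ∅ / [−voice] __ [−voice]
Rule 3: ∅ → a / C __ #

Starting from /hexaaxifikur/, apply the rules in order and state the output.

hexaaxfigura

Rule 1 (intervocalic voicing): /k/ is a voiceless stop between vowels /i/ and /u/, so it voices to [g]. /hexaaxifikur/ → hexaaxifigur.
Rule 2 (high vowel syncope): /i/ is a high vowel flanked by voiceless consonants /x/ and /f/, so it deletes. /hexaaxifigur/ → hexaaxfigur.
Rule 3 (final a-epenthesis): the form ends in the consonant /r/, so [a] is inserted word-finally. /hexaaxfigur/ → hexaaxfigura.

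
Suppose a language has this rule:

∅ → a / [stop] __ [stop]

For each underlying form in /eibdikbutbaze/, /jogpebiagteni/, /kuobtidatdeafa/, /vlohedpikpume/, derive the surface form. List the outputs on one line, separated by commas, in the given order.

/eibdikbutbaze/: /b/ and /d/ form a stop–stop cluster, so [a] is inserted between them. /k/ and /b/ form a stop–stop cluster, so [a] is inserted between them. /t/ and /b/ form a stop–stop cluster, so [a] is inserted between them. → [eibadikabutabaze].
/jogpebiagteni/: /g/ and /p/ form a stop–stop cluster, so [a] is inserted between them. /g/ and /t/ form a stop–stop cluster, so [a] is inserted between them. → [jogapebiagateni].
/kuobtidatdeafa/: /b/ and /t/ form a stop–stop cluster, so [a] is inserted between them. /t/ and /d/ form a stop–stop cluster, so [a] is inserted between them. → [kuobatidatadeafa].
/vlohedpikpume/: /d/ and /p/ form a stop–stop cluster, so [a] is inserted between them. /k/ and /p/ form a stop–stop cluster, so [a] is inserted between them. → [vlohedapikapume].

eibadikabutabaze, jogapebiagateni, kuobatidatadeafa, vlohedapikapume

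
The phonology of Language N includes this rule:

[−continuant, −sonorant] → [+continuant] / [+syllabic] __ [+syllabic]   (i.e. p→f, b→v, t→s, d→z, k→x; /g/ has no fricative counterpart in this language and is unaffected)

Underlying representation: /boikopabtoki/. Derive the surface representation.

/k/ is a stop between vowels /i/ and /o/, so it spirantizes to the fricative [x].
/p/ is a stop between vowels /o/ and /a/, so it spirantizes to the fricative [f].
/k/ is a stop between vowels /o/ and /i/, so it spirantizes to the fricative [x].
The other instances of /b/, /t/ do not occur in the required environment and remain unchanged.
Surface form: [boixofabtoxi].

boixofabtoxi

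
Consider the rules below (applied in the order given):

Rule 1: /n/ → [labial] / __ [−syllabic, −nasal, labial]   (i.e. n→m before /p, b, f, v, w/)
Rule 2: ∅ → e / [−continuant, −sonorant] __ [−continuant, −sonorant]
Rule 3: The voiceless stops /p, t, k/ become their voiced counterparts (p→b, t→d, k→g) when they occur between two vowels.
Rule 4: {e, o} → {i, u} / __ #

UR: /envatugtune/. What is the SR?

emvadugeduni

Rule 1 (nasal place assimilation): /n/ precedes the labial consonant /v/, so it assimilates in place to [m]. /envatugtune/ → emvatugtune.
Rule 2 (stop-cluster e-epenthesis): /g/ and /t/ form a stop–stop cluster, so [e] is inserted between them. /emvatugtune/ → emvatugetune.
Rule 3 (intervocalic voicing): /t/ is a voiceless stop between vowels /a/ and /u/, so it voices to [d]. /t/ is a voiceless stop between vowels /e/ and /u/, so it voices to [d]. /emvatugetune/ → emvadugedune.
Rule 4 (final vowel raising): /e/ is a mid vowel in word-final position, so it raises to [i]. /emvadugedune/ → emvadugeduni.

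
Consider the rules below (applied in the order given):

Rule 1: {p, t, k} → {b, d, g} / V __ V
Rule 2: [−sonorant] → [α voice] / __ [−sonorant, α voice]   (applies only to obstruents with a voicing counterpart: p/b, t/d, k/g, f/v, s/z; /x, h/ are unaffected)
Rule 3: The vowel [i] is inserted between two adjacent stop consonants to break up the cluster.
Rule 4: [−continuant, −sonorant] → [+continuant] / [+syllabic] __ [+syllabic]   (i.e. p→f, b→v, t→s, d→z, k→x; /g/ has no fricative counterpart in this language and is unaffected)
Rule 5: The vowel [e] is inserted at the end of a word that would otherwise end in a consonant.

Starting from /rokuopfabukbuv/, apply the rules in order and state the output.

roguopfavugivuve

Rule 1 (intervocalic voicing): /k/ is a voiceless stop between vowels /o/ and /u/, so it voices to [g]. /rokuopfabukbuv/ → roguopfabukbuv.
Rule 2 (regressive voicing assimilation): /k/ precedes the voiced obstruent /b/, so it voices to [g] by assimilation. /roguopfabukbuv/ → roguopfabugbuv.
Rule 3 (stop-cluster i-epenthesis): /g/ and /b/ form a stop–stop cluster, so [i] is inserted between them. /roguopfabugbuv/ → roguopfabugibuv.
Rule 4 (intervocalic spirantization): /b/ is a stop between vowels /a/ and /u/, so it spirantizes to the fricative [v]. /b/ is a stop between vowels /i/ and /u/, so it spirantizes to the fricative [v]. /roguopfabugibuv/ → roguopfavugivuv.
Rule 5 (final e-epenthesis): the form ends in the consonant /v/, so [e] is inserted word-finally. /roguopfavugivuv/ → roguopfavugivuve.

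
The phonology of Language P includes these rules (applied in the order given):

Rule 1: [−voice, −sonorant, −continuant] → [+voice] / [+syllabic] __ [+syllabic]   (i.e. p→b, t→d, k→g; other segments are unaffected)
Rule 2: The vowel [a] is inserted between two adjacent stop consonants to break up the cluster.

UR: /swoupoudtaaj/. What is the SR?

swouboudataaj

Rule 1 (intervocalic voicing): /p/ is a voiceless stop between vowels /u/ and /o/, so it voices to [b]. /swoupoudtaaj/ → swouboudtaaj.
Rule 2 (stop-cluster a-epenthesis): /d/ and /t/ form a stop–stop cluster, so [a] is inserted between them. /swouboudtaaj/ → swouboudataaj.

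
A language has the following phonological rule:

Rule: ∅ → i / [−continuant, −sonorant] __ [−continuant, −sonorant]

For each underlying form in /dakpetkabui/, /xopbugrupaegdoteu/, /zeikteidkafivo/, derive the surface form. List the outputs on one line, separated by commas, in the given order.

/dakpetkabui/: /k/ and /p/ form a stop–stop cluster, so [i] is inserted between them. /t/ and /k/ form a stop–stop cluster, so [i] is inserted between them. → [dakipetikabui].
/xopbugrupaegdoteu/: /p/ and /b/ form a stop–stop cluster, so [i] is inserted between them. /g/ and /d/ form a stop–stop cluster, so [i] is inserted between them. → [xopibugrupaegidoteu].
/zeikteidkafivo/: /k/ and /t/ form a stop–stop cluster, so [i] is inserted between them. /d/ and /k/ form a stop–stop cluster, so [i] is inserted between them. → [zeikiteidikafivo].

dakipetikabui, xopibugrupaegidoteu, zeikiteidikafivo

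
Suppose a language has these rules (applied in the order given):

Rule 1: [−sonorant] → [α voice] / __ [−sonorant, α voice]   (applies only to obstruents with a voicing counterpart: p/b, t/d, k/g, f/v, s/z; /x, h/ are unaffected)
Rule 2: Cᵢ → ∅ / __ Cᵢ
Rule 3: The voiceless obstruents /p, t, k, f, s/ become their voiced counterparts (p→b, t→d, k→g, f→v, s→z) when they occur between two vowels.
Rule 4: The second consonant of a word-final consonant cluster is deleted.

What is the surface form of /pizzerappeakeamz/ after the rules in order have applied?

Rule 1 (regressive voicing assimilation): no segment meets the environment; /pizzerappeakeamz/ is unchanged.
Rule 2 (degemination): /zz/ is a geminate; the first /z/ deletes. /pp/ is a geminate; the first /p/ deletes. /pizzerappeakeamz/ → pizerapeakeamz.
Rule 3 (intervocalic voicing): /p/ is a voiceless obstruent between vowels /a/ and /e/, so it voices to [b]. /k/ is a voiceless obstruent between vowels /a/ and /e/, so it voices to [g]. /pizerapeakeamz/ → pizerabeageamz.
Rule 4 (final cluster simplification): /z/ is the second consonant of a word-final cluster /mz/, so it deletes. /pizerabeageamz/ → pizerabeageam.

pizerabeageam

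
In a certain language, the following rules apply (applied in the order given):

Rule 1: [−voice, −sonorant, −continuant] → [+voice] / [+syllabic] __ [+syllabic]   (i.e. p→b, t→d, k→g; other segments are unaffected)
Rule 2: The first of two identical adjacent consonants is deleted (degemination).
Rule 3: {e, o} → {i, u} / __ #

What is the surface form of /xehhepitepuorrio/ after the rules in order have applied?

xehebidebuoriu

Rule 1 (intervocalic voicing): /p/ is a voiceless stop between vowels /e/ and /i/, so it voices to [b]. /t/ is a voiceless stop between vowels /i/ and /e/, so it voices to [d]. /p/ is a voiceless stop between vowels /e/ and /u/, so it voices to [b]. /xehhepitepuorrio/ → xehhebidebuorrio.
Rule 2 (degemination): /hh/ is a geminate; the first /h/ deletes. /rr/ is a geminate; the first /r/ deletes. /xehhebidebuorrio/ → xehebidebuorio.
Rule 3 (final vowel raising): /o/ is a mid vowel in word-final position, so it raises to [u]. /xehebidebuorio/ → xehebidebuoriu.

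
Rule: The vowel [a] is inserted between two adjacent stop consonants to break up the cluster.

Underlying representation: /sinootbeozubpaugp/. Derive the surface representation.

sinootabeozubapaugap

/t/ and /b/ form a stop–stop cluster, so [a] is inserted between them.
/b/ and /p/ form a stop–stop cluster, so [a] is inserted between them.
/g/ and /p/ form a stop–stop cluster, so [a] is inserted between them.
Surface form: [sinootabeozubapaugap].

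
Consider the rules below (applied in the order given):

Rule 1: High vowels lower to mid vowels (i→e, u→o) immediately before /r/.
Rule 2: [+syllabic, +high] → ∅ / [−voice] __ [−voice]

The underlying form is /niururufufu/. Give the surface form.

Rule 1 (pre-rhotic lowering): /u/ is a high vowel immediately before /r/, so it lowers to [o]. /u/ is a high vowel immediately before /r/, so it lowers to [o]. /niururufufu/ → niororufufu.
Rule 2 (high vowel syncope): /u/ is a high vowel flanked by voiceless consonants /f/ and /f/, so it deletes. /niororufufu/ → niororuffu.

niororuffu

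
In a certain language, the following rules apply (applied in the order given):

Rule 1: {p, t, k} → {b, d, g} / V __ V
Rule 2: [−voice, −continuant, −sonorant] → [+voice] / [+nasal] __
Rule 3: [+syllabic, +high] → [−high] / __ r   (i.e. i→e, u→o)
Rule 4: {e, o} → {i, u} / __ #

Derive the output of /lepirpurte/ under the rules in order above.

Rule 1 (intervocalic voicing): /p/ is a voiceless stop between vowels /e/ and /i/, so it voices to [b]. /lepirpurte/ → lebirpurte.
Rule 2 (post-nasal voicing): no segment meets the environment; /lebirpurte/ is unchanged.
Rule 3 (pre-rhotic lowering): /i/ is a high vowel immediately before /r/, so it lowers to [e]. /u/ is a high vowel immediately before /r/, so it lowers to [o]. /lebirpurte/ → leberporte.
Rule 4 (final vowel raising): /e/ is a mid vowel in word-final position, so it raises to [i]. /leberporte/ → leberporti.

leberporti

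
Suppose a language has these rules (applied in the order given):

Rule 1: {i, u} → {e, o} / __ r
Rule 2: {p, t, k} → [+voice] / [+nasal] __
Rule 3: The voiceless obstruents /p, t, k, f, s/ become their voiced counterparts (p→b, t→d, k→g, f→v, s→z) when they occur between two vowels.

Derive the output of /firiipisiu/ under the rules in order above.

feriibiziu

Rule 1 (pre-rhotic lowering): /i/ is a high vowel immediately before /r/, so it lowers to [e]. /firiipisiu/ → feriipisiu.
Rule 2 (post-nasal voicing): no segment meets the environment; /feriipisiu/ is unchanged.
Rule 3 (intervocalic voicing): /p/ is a voiceless obstruent between vowels /i/ and /i/, so it voices to [b]. /s/ is a voiceless obstruent between vowels /i/ and /i/, so it voices to [z]. /feriipisiu/ → feriibiziu.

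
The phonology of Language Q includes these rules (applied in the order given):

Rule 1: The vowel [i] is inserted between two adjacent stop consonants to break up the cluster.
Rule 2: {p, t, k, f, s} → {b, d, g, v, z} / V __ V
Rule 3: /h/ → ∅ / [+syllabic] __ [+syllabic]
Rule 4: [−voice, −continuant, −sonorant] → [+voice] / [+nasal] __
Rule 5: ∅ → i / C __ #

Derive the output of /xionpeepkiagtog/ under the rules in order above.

Rule 1 (stop-cluster i-epenthesis): /p/ and /k/ form a stop–stop cluster, so [i] is inserted between them. /g/ and /t/ form a stop–stop cluster, so [i] is inserted between them. /xionpeepkiagtog/ → xionpeepikiagitog.
Rule 2 (intervocalic voicing): /p/ is a voiceless obstruent between vowels /e/ and /i/, so it voices to [b]. /k/ is a voiceless obstruent between vowels /i/ and /i/, so it voices to [g]. /t/ is a voiceless obstruent between vowels /i/ and /o/, so it voices to [d]. /xionpeepikiagitog/ → xionpeebigiagidog.
Rule 3 (intervocalic h-deletion): no segment meets the environment; /xionpeebigiagidog/ is unchanged.
Rule 4 (post-nasal voicing): /p/ is a voiceless stop immediately after the nasal /n/, so it voices to [b]. /xionpeebigiagidog/ → xionbeebigiagidog.
Rule 5 (final i-epenthesis): the form ends in the consonant /g/, so [i] is inserted word-finally. /xionbeebigiagidog/ → xionbeebigiagidogi.

xionbeebigiagidogi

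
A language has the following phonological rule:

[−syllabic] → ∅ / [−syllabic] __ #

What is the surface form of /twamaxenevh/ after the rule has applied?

twamaxenev

/h/ is the second consonant of a word-final cluster /vh/, so it deletes.
Surface form: [twamaxenev].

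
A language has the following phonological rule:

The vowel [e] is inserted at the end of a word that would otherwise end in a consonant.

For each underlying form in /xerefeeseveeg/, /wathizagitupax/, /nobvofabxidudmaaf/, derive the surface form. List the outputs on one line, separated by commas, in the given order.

/xerefeeseveeg/: the form ends in the consonant /g/, so [e] is inserted word-finally. → [xerefeeseveege].
/wathizagitupax/: the form ends in the consonant /x/, so [e] is inserted word-finally. → [wathizagitupaxe].
/nobvofabxidudmaaf/: the form ends in the consonant /f/, so [e] is inserted word-finally. → [nobvofabxidudmaafe].

xerefeeseveege, wathizagitupaxe, nobvofabxidudmaafe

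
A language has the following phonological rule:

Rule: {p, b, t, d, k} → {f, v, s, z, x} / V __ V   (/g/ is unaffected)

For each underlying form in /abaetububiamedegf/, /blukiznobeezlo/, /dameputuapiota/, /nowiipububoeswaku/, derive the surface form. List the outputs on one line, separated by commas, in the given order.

/abaetububiamedegf/: /b/ is a stop between vowels /a/ and /a/, so it spirantizes to the fricative [v]. /t/ is a stop between vowels /e/ and /u/, so it spirantizes to the fricative [s]. /b/ is a stop between vowels /u/ and /u/, so it spirantizes to the fricative [v]. /b/ is a stop between vowels /u/ and /i/, so it spirantizes to the fricative [v]. /d/ is a stop between vowels /e/ and /e/, so it spirantizes to the fricative [z]. → [avaesuvuviamezegf].
/blukiznobeezlo/: /k/ is a stop between vowels /u/ and /i/, so it spirantizes to the fricative [x]. /b/ is a stop between vowels /o/ and /e/, so it spirantizes to the fricative [v]. → [bluxiznoveezlo].
/dameputuapiota/: /p/ is a stop between vowels /e/ and /u/, so it spirantizes to the fricative [f]. /t/ is a stop between vowels /u/ and /u/, so it spirantizes to the fricative [s]. /p/ is a stop between vowels /a/ and /i/, so it spirantizes to the fricative [f]. /t/ is a stop between vowels /o/ and /a/, so it spirantizes to the fricative [s]. → [damefusuafiosa].
/nowiipububoeswaku/: /p/ is a stop between vowels /i/ and /u/, so it spirantizes to the fricative [f]. /b/ is a stop between vowels /u/ and /u/, so it spirantizes to the fricative [v]. /b/ is a stop between vowels /u/ and /o/, so it spirantizes to the fricative [v]. /k/ is a stop between vowels /a/ and /u/, so it spirantizes to the fricative [x]. → [nowiifuvuvoeswaxu].

avaesuvuviamezegf, bluxiznoveezlo, damefusuafiosa, nowiifuvuvoeswaxu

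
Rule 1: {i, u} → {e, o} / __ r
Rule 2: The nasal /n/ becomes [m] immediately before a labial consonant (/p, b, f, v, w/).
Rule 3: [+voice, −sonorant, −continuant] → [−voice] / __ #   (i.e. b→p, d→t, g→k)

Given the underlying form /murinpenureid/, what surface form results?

morimpenoreit

Rule 1 (pre-rhotic lowering): /u/ is a high vowel immediately before /r/, so it lowers to [o]. /u/ is a high vowel immediately before /r/, so it lowers to [o]. /murinpenureid/ → morinpenoreid.
Rule 2 (nasal place assimilation): /n/ precedes the labial consonant /p/, so it assimilates in place to [m]. /morinpenoreid/ → morimpenoreid.
Rule 3 (final devoicing): /d/ is a voiced stop in word-final position, so it devoices to [t]. /morimpenoreid/ → morimpenoreit.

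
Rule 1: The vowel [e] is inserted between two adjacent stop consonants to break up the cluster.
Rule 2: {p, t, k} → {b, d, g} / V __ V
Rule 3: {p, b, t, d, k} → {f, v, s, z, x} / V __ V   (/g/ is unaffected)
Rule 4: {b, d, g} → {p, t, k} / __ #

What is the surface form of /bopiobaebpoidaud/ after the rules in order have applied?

boviovaevevoizaut

Rule 1 (stop-cluster e-epenthesis): /b/ and /p/ form a stop–stop cluster, so [e] is inserted between them. /bopiobaebpoidaud/ → bopiobaebepoidaud.
Rule 2 (intervocalic voicing): /p/ is a voiceless stop between vowels /o/ and /i/, so it voices to [b]. /p/ is a voiceless stop between vowels /e/ and /o/, so it voices to [b]. /bopiobaebepoidaud/ → bobiobaebeboidaud.
Rule 3 (intervocalic spirantization): /b/ is a stop between vowels /o/ and /i/, so it spirantizes to the fricative [v]. /b/ is a stop between vowels /o/ and /a/, so it spirantizes to the fricative [v]. /b/ is a stop between vowels /e/ and /e/, so it spirantizes to the fricative [v]. /b/ is a stop between vowels /e/ and /o/, so it spirantizes to the fricative [v]. /d/ is a stop between vowels /i/ and /a/, so it spirantizes to the fricative [z]. /bobiobaebeboidaud/ → boviovaevevoizaud.
Rule 4 (final devoicing): /d/ is a voiced stop in word-final position, so it devoices to [t]. /boviovaevevoizaud/ → boviovaevevoizaut.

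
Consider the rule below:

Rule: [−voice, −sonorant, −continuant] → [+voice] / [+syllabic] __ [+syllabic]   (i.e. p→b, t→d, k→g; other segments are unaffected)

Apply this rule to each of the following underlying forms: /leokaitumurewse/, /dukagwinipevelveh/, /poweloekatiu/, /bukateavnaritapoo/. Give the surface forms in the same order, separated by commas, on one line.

leogaidumurewse, dugagwinibevelveh, poweloegadiu, bugadeavnaridaboo

/leokaitumurewse/: /k/ is a voiceless stop between vowels /o/ and /a/, so it voices to [g]. /t/ is a voiceless stop between vowels /i/ and /u/, so it voices to [d]. → [leogaidumurewse].
/dukagwinipevelveh/: /k/ is a voiceless stop between vowels /u/ and /a/, so it voices to [g]. /p/ is a voiceless stop between vowels /i/ and /e/, so it voices to [b]. → [dugagwinibevelveh].
/poweloekatiu/: /k/ is a voiceless stop between vowels /e/ and /a/, so it voices to [g]. /t/ is a voiceless stop between vowels /a/ and /i/, so it voices to [d]. → [poweloegadiu].
/bukateavnaritapoo/: /k/ is a voiceless stop between vowels /u/ and /a/, so it voices to [g]. /t/ is a voiceless stop between vowels /a/ and /e/, so it voices to [d]. /t/ is a voiceless stop between vowels /i/ and /a/, so it voices to [d]. /p/ is a voiceless stop between vowels /a/ and /o/, so it voices to [b]. → [bugadeavnaridaboo].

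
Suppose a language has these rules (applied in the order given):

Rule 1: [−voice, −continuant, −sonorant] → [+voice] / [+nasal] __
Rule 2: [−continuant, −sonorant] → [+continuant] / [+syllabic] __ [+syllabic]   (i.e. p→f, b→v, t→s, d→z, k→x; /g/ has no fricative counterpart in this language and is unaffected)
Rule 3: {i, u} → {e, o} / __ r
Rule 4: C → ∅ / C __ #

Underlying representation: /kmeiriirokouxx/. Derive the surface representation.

kmeerieroxoux

Rule 1 (post-nasal voicing): no segment meets the environment; /kmeiriirokouxx/ is unchanged.
Rule 2 (intervocalic spirantization): /k/ is a stop between vowels /o/ and /o/, so it spirantizes to the fricative [x]. /kmeiriirokouxx/ → kmeiriiroxouxx.
Rule 3 (pre-rhotic lowering): /i/ is a high vowel immediately before /r/, so it lowers to [e]. /i/ is a high vowel immediately before /r/, so it lowers to [e]. /kmeiriiroxouxx/ → kmeerieroxouxx.
Rule 4 (final cluster simplification): /x/ is the second consonant of a word-final cluster /xx/, so it deletes. /kmeerieroxouxx/ → kmeerieroxoux.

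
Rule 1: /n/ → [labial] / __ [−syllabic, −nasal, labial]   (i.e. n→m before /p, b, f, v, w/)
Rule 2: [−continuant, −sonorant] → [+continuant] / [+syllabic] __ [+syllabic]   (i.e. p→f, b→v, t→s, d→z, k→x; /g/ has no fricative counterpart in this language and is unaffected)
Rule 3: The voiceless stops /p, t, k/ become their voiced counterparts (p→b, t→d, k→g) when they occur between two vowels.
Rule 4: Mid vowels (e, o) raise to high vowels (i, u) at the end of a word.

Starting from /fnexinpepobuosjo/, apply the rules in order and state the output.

Rule 1 (nasal place assimilation): /n/ precedes the labial consonant /p/, so it assimilates in place to [m]. /fnexinpepobuosjo/ → fneximpepobuosjo.
Rule 2 (intervocalic spirantization): /p/ is a stop between vowels /e/ and /o/, so it spirantizes to the fricative [f]. /b/ is a stop between vowels /o/ and /u/, so it spirantizes to the fricative [v]. /fneximpepobuosjo/ → fneximpefovuosjo.
Rule 3 (intervocalic voicing): no segment meets the environment; /fneximpefovuosjo/ is unchanged.
Rule 4 (final vowel raising): /o/ is a mid vowel in word-final position, so it raises to [u]. /fneximpefovuosjo/ → fneximpefovuosju.

fneximpefovuosju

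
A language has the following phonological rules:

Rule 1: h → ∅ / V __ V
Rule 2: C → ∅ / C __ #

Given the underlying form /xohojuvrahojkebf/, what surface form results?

xoojuvraojkeb

Rule 1 (intervocalic h-deletion): /h/ occurs between vowels /o/ and /o/, so it deletes. /h/ occurs between vowels /a/ and /o/, so it deletes. /xohojuvrahojkebf/ → xoojuvraojkebf.
Rule 2 (final cluster simplification): /f/ is the second consonant of a word-final cluster /bf/, so it deletes. /xoojuvraojkebf/ → xoojuvraojkeb.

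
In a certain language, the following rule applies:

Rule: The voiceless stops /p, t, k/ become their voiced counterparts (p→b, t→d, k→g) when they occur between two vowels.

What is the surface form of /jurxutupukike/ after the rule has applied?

jurxudubugige

/t/ is a voiceless stop between vowels /u/ and /u/, so it voices to [d].
/p/ is a voiceless stop between vowels /u/ and /u/, so it voices to [b].
/k/ is a voiceless stop between vowels /u/ and /i/, so it voices to [g].
/k/ is a voiceless stop between vowels /i/ and /e/, so it voices to [g].
Surface form: [jurxudubugige].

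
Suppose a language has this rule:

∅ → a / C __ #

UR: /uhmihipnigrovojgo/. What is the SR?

No segment of /uhmihipnigrovojgo/ meets the structural description of the rule, so the form surfaces unchanged.

uhmihipnigrovojgo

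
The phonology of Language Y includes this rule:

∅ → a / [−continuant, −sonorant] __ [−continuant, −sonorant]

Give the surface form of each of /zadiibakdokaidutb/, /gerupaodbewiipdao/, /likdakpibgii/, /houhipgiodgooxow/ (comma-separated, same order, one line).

/zadiibakdokaidutb/: /k/ and /d/ form a stop–stop cluster, so [a] is inserted between them. /t/ and /b/ form a stop–stop cluster, so [a] is inserted between them. → [zadiibakadokaidutab].
/gerupaodbewiipdao/: /d/ and /b/ form a stop–stop cluster, so [a] is inserted between them. /p/ and /d/ form a stop–stop cluster, so [a] is inserted between them. → [gerupaodabewiipadao].
/likdakpibgii/: /k/ and /d/ form a stop–stop cluster, so [a] is inserted between them. /k/ and /p/ form a stop–stop cluster, so [a] is inserted between them. /b/ and /g/ form a stop–stop cluster, so [a] is inserted between them. → [likadakapibagii].
/houhipgiodgooxow/: /p/ and /g/ form a stop–stop cluster, so [a] is inserted between them. /d/ and /g/ form a stop–stop cluster, so [a] is inserted between them. → [houhipagiodagooxow].

zadiibakadokaidutab, gerupaodabewiipadao, likadakapibagii, houhipagiodagooxow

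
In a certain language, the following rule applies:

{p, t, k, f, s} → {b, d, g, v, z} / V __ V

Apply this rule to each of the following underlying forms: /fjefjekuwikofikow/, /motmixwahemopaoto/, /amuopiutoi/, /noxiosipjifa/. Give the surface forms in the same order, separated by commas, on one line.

/fjefjekuwikofikow/: /k/ is a voiceless obstruent between vowels /e/ and /u/, so it voices to [g]. /k/ is a voiceless obstruent between vowels /i/ and /o/, so it voices to [g]. /f/ is a voiceless obstruent between vowels /o/ and /i/, so it voices to [v]. /k/ is a voiceless obstruent between vowels /i/ and /o/, so it voices to [g]. → [fjefjeguwigovigow].
/motmixwahemopaoto/: /p/ is a voiceless obstruent between vowels /o/ and /a/, so it voices to [b]. /t/ is a voiceless obstruent between vowels /o/ and /o/, so it voices to [d]. → [motmixwahemobaodo].
/amuopiutoi/: /p/ is a voiceless obstruent between vowels /o/ and /i/, so it voices to [b]. /t/ is a voiceless obstruent between vowels /u/ and /o/, so it voices to [d]. → [amuobiudoi].
/noxiosipjifa/: /s/ is a voiceless obstruent between vowels /o/ and /i/, so it voices to [z]. /f/ is a voiceless obstruent between vowels /i/ and /a/, so it voices to [v]. → [noxiozipjiva].

fjefjeguwigovigow, motmixwahemobaodo, amuobiudoi, noxiozipjiva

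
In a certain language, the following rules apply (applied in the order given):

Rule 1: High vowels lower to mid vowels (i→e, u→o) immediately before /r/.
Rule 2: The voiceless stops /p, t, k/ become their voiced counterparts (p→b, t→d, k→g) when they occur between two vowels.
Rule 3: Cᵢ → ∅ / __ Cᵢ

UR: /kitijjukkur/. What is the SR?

Rule 1 (pre-rhotic lowering): /u/ is a high vowel immediately before /r/, so it lowers to [o]. /kitijjukkur/ → kitijjukkor.
Rule 2 (intervocalic voicing): /t/ is a voiceless stop between vowels /i/ and /i/, so it voices to [d]. /kitijjukkor/ → kidijjukkor.
Rule 3 (degemination): /jj/ is a geminate; the first /j/ deletes. /kk/ is a geminate; the first /k/ deletes. /kidijjukkor/ → kidijukor.

kidijukor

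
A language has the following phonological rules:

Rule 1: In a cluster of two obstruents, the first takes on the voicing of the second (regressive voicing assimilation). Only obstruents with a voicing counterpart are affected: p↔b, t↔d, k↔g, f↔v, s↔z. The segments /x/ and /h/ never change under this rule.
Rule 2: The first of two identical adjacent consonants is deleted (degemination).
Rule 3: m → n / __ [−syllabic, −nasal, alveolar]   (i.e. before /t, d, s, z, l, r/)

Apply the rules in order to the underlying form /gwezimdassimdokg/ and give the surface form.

Rule 1 (regressive voicing assimilation): /k/ precedes the voiced obstruent /g/, so it voices to [g] by assimilation. /gwezimdassimdokg/ → gwezimdassimdogg.
Rule 2 (degemination): /ss/ is a geminate; the first /s/ deletes. /gg/ is a geminate; the first /g/ deletes. /gwezimdassimdogg/ → gwezimdasimdog.
Rule 3 (nasal place assimilation): /m/ precedes the alveolar consonant /d/, so it assimilates in place to [n]. /m/ precedes the alveolar consonant /d/, so it assimilates in place to [n]. /gwezimdasimdog/ → gwezindasindog.

gwezindasindog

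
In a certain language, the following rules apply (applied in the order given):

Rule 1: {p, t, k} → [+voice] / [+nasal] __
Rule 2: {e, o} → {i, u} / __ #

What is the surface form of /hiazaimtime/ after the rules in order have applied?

hiazaimdimi

Rule 1 (post-nasal voicing): /t/ is a voiceless stop immediately after the nasal /m/, so it voices to [d]. /hiazaimtime/ → hiazaimdime.
Rule 2 (final vowel raising): /e/ is a mid vowel in word-final position, so it raises to [i]. /hiazaimdime/ → hiazaimdimi.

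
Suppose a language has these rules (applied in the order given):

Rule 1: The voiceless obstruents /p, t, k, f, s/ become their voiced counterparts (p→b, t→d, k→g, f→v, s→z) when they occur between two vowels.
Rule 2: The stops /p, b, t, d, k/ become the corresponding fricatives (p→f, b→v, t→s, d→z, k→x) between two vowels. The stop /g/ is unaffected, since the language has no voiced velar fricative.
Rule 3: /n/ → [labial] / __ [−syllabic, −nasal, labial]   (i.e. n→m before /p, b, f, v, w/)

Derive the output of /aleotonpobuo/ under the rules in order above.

aleozompovuo

Rule 1 (intervocalic voicing): /t/ is a voiceless obstruent between vowels /o/ and /o/, so it voices to [d]. /aleotonpobuo/ → aleodonpobuo.
Rule 2 (intervocalic spirantization): /d/ is a stop between vowels /o/ and /o/, so it spirantizes to the fricative [z]. /b/ is a stop between vowels /o/ and /u/, so it spirantizes to the fricative [v]. /aleodonpobuo/ → aleozonpovuo.
Rule 3 (nasal place assimilation): /n/ precedes the labial consonant /p/, so it assimilates in place to [m]. /aleozonpovuo/ → aleozompovuo.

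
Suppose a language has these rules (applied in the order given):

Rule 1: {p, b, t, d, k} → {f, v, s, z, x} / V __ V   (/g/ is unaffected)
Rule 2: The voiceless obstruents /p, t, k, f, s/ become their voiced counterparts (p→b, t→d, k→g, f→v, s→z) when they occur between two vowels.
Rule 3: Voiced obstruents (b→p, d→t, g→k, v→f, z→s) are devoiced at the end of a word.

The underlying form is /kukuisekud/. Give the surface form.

kuxuizexut

Rule 1 (intervocalic spirantization): /k/ is a stop between vowels /u/ and /u/, so it spirantizes to the fricative [x]. /k/ is a stop between vowels /e/ and /u/, so it spirantizes to the fricative [x]. /kukuisekud/ → kuxuisexud.
Rule 2 (intervocalic voicing): /s/ is a voiceless obstruent between vowels /i/ and /e/, so it voices to [z]. /kuxuisexud/ → kuxuizexud.
Rule 3 (final devoicing): /d/ is a voiced obstruent in word-final position, so it devoices to [t]. /kuxuizexud/ → kuxuizexut.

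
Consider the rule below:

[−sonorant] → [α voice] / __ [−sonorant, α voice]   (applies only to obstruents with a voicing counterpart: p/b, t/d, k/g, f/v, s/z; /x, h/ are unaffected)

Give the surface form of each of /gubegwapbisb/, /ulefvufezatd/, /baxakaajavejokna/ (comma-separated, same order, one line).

/gubegwapbisb/: /p/ precedes the voiced obstruent /b/, so it voices to [b] by assimilation. /s/ precedes the voiced obstruent /b/, so it voices to [z] by assimilation. → [gubegwabbizb].
/ulefvufezatd/: /f/ precedes the voiced obstruent /v/, so it voices to [v] by assimilation. /t/ precedes the voiced obstruent /d/, so it voices to [d] by assimilation. → [ulevvufezadd].
/baxakaajavejokna/: the rule's environment is not met; surfaces unchanged as [baxakaajavejokna].

gubegwabbizb, ulevvufezadd, baxakaajavejokna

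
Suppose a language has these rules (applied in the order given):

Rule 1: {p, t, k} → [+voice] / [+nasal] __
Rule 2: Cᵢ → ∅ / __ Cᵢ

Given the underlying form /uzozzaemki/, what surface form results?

Rule 1 (post-nasal voicing): /k/ is a voiceless stop immediately after the nasal /m/, so it voices to [g]. /uzozzaemki/ → uzozzaemgi.
Rule 2 (degemination): /zz/ is a geminate; the first /z/ deletes. /uzozzaemgi/ → uzozaemgi.

uzozaemgi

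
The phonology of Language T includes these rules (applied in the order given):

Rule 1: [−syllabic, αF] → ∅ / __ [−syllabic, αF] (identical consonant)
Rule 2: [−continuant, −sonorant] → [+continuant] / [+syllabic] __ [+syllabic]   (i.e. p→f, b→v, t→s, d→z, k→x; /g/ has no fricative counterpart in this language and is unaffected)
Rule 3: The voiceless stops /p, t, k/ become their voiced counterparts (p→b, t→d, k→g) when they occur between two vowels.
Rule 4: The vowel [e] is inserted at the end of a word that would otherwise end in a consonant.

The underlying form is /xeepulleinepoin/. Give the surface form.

xeefuleinefoine

Rule 1 (degemination): /ll/ is a geminate; the first /l/ deletes. /xeepulleinepoin/ → xeepuleinepoin.
Rule 2 (intervocalic spirantization): /p/ is a stop between vowels /e/ and /u/, so it spirantizes to the fricative [f]. /p/ is a stop between vowels /e/ and /o/, so it spirantizes to the fricative [f]. /xeepuleinepoin/ → xeefuleinefoin.
Rule 3 (intervocalic voicing): no segment meets the environment; /xeefuleinefoin/ is unchanged.
Rule 4 (final e-epenthesis): the form ends in the consonant /n/, so [e] is inserted word-finally. /xeefuleinefoin/ → xeefuleinefoine.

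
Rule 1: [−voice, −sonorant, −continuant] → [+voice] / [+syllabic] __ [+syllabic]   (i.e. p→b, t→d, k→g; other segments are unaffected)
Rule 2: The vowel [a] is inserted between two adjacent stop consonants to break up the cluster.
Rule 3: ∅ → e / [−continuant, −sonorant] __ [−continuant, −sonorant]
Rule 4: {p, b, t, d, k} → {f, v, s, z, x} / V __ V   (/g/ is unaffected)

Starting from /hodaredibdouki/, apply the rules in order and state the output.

Rule 1 (intervocalic voicing): /k/ is a voiceless stop between vowels /u/ and /i/, so it voices to [g]. /hodaredibdouki/ → hodaredibdougi.
Rule 2 (stop-cluster a-epenthesis): /b/ and /d/ form a stop–stop cluster, so [a] is inserted between them. /hodaredibdougi/ → hodaredibadougi.
Rule 3 (stop-cluster e-epenthesis): no segment meets the environment; /hodaredibadougi/ is unchanged.
Rule 4 (intervocalic spirantization): /d/ is a stop between vowels /o/ and /a/, so it spirantizes to the fricative [z]. /d/ is a stop between vowels /e/ and /i/, so it spirantizes to the fricative [z]. /b/ is a stop between vowels /i/ and /a/, so it spirantizes to the fricative [v]. /d/ is a stop between vowels /a/ and /o/, so it spirantizes to the fricative [z]. /hodaredibadougi/ → hozarezivazougi.

hozarezivazougi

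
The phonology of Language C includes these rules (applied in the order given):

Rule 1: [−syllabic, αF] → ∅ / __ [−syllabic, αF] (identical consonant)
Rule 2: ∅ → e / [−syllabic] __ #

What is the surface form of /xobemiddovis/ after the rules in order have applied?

Rule 1 (degemination): /dd/ is a geminate; the first /d/ deletes. /xobemiddovis/ → xobemidovis.
Rule 2 (final e-epenthesis): the form ends in the consonant /s/, so [e] is inserted word-finally. /xobemidovis/ → xobemidovise.

xobemidovise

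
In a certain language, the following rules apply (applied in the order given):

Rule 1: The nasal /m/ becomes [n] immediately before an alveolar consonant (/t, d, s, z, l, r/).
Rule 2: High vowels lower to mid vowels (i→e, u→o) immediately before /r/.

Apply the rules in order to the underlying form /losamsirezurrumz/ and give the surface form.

losanserezorrunz

Rule 1 (nasal place assimilation): /m/ precedes the alveolar consonant /s/, so it assimilates in place to [n]. /m/ precedes the alveolar consonant /z/, so it assimilates in place to [n]. /losamsirezurrumz/ → losansirezurrunz.
Rule 2 (pre-rhotic lowering): /i/ is a high vowel immediately before /r/, so it lowers to [e]. /u/ is a high vowel immediately before /r/, so it lowers to [o]. /losansirezurrunz/ → losanserezorrunz.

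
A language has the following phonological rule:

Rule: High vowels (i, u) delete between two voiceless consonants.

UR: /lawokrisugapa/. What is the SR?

lawokrisugapa

No segment of /lawokrisugapa/ meets the structural description of the rule, so the form surfaces unchanged.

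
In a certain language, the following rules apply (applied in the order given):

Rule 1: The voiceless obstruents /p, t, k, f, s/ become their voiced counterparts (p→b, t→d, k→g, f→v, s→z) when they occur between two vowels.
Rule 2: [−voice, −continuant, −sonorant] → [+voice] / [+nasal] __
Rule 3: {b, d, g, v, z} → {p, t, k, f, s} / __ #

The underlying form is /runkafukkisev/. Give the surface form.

Rule 1 (intervocalic voicing): /f/ is a voiceless obstruent between vowels /a/ and /u/, so it voices to [v]. /s/ is a voiceless obstruent between vowels /i/ and /e/, so it voices to [z]. /runkafukkisev/ → runkavukkizev.
Rule 2 (post-nasal voicing): /k/ is a voiceless stop immediately after the nasal /n/, so it voices to [g]. /runkavukkizev/ → rungavukkizev.
Rule 3 (final devoicing): /v/ is a voiced obstruent in word-final position, so it devoices to [f]. /rungavukkizev/ → rungavukkizef.

rungavukkizef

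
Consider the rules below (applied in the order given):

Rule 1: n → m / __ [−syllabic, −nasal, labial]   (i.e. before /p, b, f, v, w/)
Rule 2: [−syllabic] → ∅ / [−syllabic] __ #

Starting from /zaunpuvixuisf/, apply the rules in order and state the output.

zaumpuvixuis

Rule 1 (nasal place assimilation): /n/ precedes the labial consonant /p/, so it assimilates in place to [m]. /zaunpuvixuisf/ → zaumpuvixuisf.
Rule 2 (final cluster simplification): /f/ is the second consonant of a word-final cluster /sf/, so it deletes. /zaumpuvixuisf/ → zaumpuvixuis.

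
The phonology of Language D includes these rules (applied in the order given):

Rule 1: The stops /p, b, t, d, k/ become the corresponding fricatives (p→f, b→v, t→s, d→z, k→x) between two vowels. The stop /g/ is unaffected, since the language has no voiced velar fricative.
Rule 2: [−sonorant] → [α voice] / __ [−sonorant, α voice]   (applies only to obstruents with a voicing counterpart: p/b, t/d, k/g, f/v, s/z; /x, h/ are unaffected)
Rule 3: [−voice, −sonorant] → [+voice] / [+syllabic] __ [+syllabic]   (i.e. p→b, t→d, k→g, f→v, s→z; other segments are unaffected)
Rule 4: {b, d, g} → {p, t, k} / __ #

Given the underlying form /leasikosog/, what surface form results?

Rule 1 (intervocalic spirantization): /k/ is a stop between vowels /i/ and /o/, so it spirantizes to the fricative [x]. /leasikosog/ → leasixosog.
Rule 2 (regressive voicing assimilation): no segment meets the environment; /leasixosog/ is unchanged.
Rule 3 (intervocalic voicing): /s/ is a voiceless obstruent between vowels /a/ and /i/, so it voices to [z]. /s/ is a voiceless obstruent between vowels /o/ and /o/, so it voices to [z]. /leasixosog/ → leazixozog.
Rule 4 (final devoicing): /g/ is a voiced stop in word-final position, so it devoices to [k]. /leazixozog/ → leazixozok.

leazixozok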